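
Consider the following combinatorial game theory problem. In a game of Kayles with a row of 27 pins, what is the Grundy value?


Kayles: a move removes 1 or 2 adjacent pins from a contiguous row.
Removing pins from a row of k leaves two independent rows (a, b) with a + b = k - 1 (one pin) or a + b = k - 2 (two pins); an end removal gives a = 0.
By Sprague-Grundy, G(k) = mex{ G(a) XOR G(b) } over all these splits. G(0) = 0.
G(1): splits (0,0):0^0=0 -> mex({0}) = 1
G(2): splits (0,1):0^1=1 (0,0):0^0=0 -> mex({0, 1}) = 2
G(3): splits (0,2):0^2=2 (1,1):1^1=0 (0,1):0^1=1 -> mex({0, 1, 2}) = 3
G(4): splits (0,3):0^3=3 (1,2):1^2=3 (0,2):0^2=2 (1,1):1^1=0 -> mex({0, 2, 3}) = 1
G(5): splits (0,4):0^1=1 (1,3):1^3=2 (2,2):2^2=0 (0,3):0^3=3 (1,2):1^2=3 -> mex({0, 1, 2, 3}) = 4
G(6) = mex({0, 1, 2, 4}) = 3
G(7) = mex({0, 1, 3, 4, 5}) = 2
G(8) = mex({0, 2, 3, 5, 6}) = 1
G(9) = mex({0, 1, 2, 3, 6, 7}) = 4
G(10) = mex({0, 1, 3, 4, 5, 7}) = 2
G(11) = mex({0, 1, 2, 3, 4, 5}) = 6
G(12) = mex({0, 1, 2, 3, 5, 6, 7}) = 4
G(13) = mex({0, 2, 3, 4, 6, 7}) = 1
G(14) = mex({0, 1, 4, 5, 6, 7}) = 2
G(15) = mex({0, 1, 2, 3, 4, 5, 6}) = 7
G(16) = mex({0, 2, 3, 5, 6, 7}) = 1
G(17) = mex({0, 1, 2, 3, 5, 6, 7}) = 4
G(18) = mex({0, 1, 2, 4, 5, 6}) = 3
G(19) = mex({0, 1, 3, 4, 5, 7}) = 2
G(20) = mex({0, 2, 3, 4, 5, 6, 7}) = 1
G(21) = mex({0, 1, 2, 3, 5, 6, 7}) = 4
G(22) = mex({0, 1, 2, 3, 4, 5, 7}) = 6
G(23) = mex({0, 1, 2, 3, 4, 5, 6}) = 7
G(24) = mex({0, 1, 2, 3, 5, 6, 7}) = 4
G(25) = mex({0, 2, 3, 4, 6, 7}) = 1
G(26) = mex({0, 1, 3, 4, 5, 6, 7}) = 2
G(27) = mex({0, 1, 2, 3, 4, 5, 6, 7}) = 8
Therefore G(27) = 8.

8


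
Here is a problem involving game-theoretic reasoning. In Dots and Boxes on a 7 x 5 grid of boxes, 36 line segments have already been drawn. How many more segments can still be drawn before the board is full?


Grid: 7 x 5 boxes, i.e. 8 rows and 6 columns of dots.
Horizontal edges: (rows + 1) * cols = 8 * 5 = 40
Vertical edges: rows * (cols + 1) = 7 * 6 = 42
Total edges: 40 + 42 = 82
Edges drawn: 36
Remaining: 82 - 36 = 46

46


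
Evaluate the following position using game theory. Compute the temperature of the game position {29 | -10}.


The game is {29 | -10}, a switch {a | b} with numbers a > b.
Cooling {a | b} by t gives {a - t | b + t}, which stops being hot when a - t = b + t, i.e. at t = (a - b)/2. So the temperature of a switch is (a - b)/2.
Temperature = (Left option - Right option) / 2
= (29 - (-10)) / 2
= 39 / 2
= 39/2

39/2


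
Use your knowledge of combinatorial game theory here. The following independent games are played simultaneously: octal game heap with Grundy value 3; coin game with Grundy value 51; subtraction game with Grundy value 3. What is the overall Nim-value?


By the Sprague-Grundy theorem, the Grundy value of a sum of games is the XOR of individual Grundy values.
octal game heap: Grundy value = 3. Running XOR: 0 XOR 3 = 3
coin game: Grundy value = 51. Running XOR: 3 XOR 51 = 48
subtraction game: Grundy value = 3. Running XOR: 48 XOR 3 = 51
The combined Grundy value is 51.

51


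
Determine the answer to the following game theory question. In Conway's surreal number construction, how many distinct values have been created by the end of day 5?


Day 0: {|} = 0 is born. Count = 1.
Day n: the number of surreal numbers born by day n is 2^(n+1) - 1.
By day 0: 2^1 - 1 = 1
By day 1: 2^2 - 1 = 3
By day 2: 2^3 - 1 = 7
By day 3: 2^4 - 1 = 15
By day 4: 2^5 - 1 = 31
By day 5: 2^6 - 1 = 63
By day 5: 63 surreal numbers.

63


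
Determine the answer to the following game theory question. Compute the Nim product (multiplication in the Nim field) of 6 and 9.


Nim multiplication is bilinear over XOR: (u XOR v) * w = (u*w) XOR (v*w).
So we split each operand into its bit components and XOR the pairwise Nim products.
6 = 2 + 4 (as XOR of powers of 2).
9 = 1 + 8 (as XOR of powers of 2).
Using the standard Nim-product table on single bits:
  2*2 = 3,   2*4 = 8,   2*8 = 12,
  4*4 = 6,   4*8 = 11,  8*8 = 13,
and  1*x = x (identity), k*l = l*k (commutative).
Pairwise Nim products:
  2 * 1 = 2
  2 * 8 = 12
  4 * 1 = 4
  4 * 8 = 11
XOR them: 2 XOR 12 XOR 4 XOR 11 = 1.
Result: 6 * 9 = 1 (in Nim).

1


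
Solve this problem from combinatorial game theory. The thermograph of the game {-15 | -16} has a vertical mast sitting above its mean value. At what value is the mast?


Game = {-15 | -16}, a switch {a | b} with numbers a > b.
Its thermograph has left wall a - t and right wall b + t, which meet at t = (a - b)/2, where both equal (a + b)/2. So the mast (mean value) is at (a + b)/2.
Mean = (-15 + (-16))/2 = -31/2 = -31/2

-31/2


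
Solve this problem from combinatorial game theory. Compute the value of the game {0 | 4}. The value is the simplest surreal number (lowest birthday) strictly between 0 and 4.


Left options: {0}, max = 0
Right options: {4}, min = 4
All options are numbers and max(Left) < min(Right), so by the simplicity theorem the value is the simplest (earliest-born) number strictly between 0 and 4.
Integers 1 through 3 all lie strictly between 0 and 4.
Among integers, the simplest (lowest birthday = smallest |n|; 0 is born on day 0, +-n on day n) is 1.
No non-integer in the interval can be simpler: if x is a non-integer in the interval, then floor(x) or ceil(x) also lies in the interval (the interval contains an integer), and both are proper prefixes of x's sign expansion, i.e. born earlier. So the game value is 1.
Game value = 1

1


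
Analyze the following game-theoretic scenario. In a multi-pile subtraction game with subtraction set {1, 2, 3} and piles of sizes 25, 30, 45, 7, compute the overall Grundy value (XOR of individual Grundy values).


Subtraction set: {1, 2, 3}
For this subtraction set, G(n) = n mod 4 (period = max + 1 = 4).
Pile 1 (size 25): G(25) = 25 mod 4 = 1
Pile 2 (size 30): G(30) = 30 mod 4 = 2
Pile 3 (size 45): G(45) = 45 mod 4 = 1
Pile 4 (size 7): G(7) = 7 mod 4 = 3
Total Grundy value = XOR of all: 1 XOR 2 XOR 1 XOR 3 = 1

1


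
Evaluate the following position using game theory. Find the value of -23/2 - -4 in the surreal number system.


x = -23/2, y = -4
Converting to common denominator: 2
x = -23/2, y = -8/2
x - y = -23/2 - -4 = -15/2

-15/2


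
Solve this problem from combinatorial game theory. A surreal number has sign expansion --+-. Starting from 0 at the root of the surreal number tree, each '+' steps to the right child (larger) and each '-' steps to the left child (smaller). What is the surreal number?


Sign expansion: --+-
Rule: track bounds (lo, hi), initially (-inf, +inf). On '+', the current value becomes lo and we move to the simplest number in (value, hi): value + 1 if hi = +inf, otherwise the midpoint (value + hi)/2. On '-', the current value becomes hi and we move to value - 1 if lo = -inf, otherwise the midpoint (lo + value)/2.
Start at 0.
Step 1: sign = -, move left. Bounds: (-inf, 0). Value = -1
Step 2: sign = -, move left. Bounds: (-inf, -1). Value = -2
Step 3: sign = +, move right. Bounds: (-2, -1). Value = -3/2
Step 4: sign = -, move left. Bounds: (-2, -3/2). Value = -7/4
The surreal number with sign expansion --+- is -7/4.

-7/4


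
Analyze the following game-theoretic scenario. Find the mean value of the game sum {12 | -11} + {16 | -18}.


G1 = {12 | -11}, G2 = {16 | -18}
Each is a switch {a | b} with numbers a > b; its mean value is (a + b)/2, and mean value is additive over game sums: m(G1 + G2) = m(G1) + m(G2).
Mean of G1 = (12 + (-11))/2 = 1/2 = 1/2
Mean of G2 = (16 + (-18))/2 = -2/2 = -1
Mean of G1 + G2 = 1/2 + -1 = -1/2

-1/2


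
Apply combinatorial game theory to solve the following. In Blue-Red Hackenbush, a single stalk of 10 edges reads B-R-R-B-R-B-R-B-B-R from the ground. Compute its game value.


Edges (from ground): B-R-R-B-R-B-R-B-B-R
By Berlekamp's sign-expansion rule, a Blue-Red Hackenbush stalk has the value of the surreal number whose sign sequence is the edge sequence with B -> + and R -> -.
Sign sequence: +--+-+-++-
Trace the sign expansion in the surreal number tree, starting from 0:
Edge 1: B (sign +) -> bounds (0, +inf), value = 1
Edge 2: R (sign -) -> bounds (0, 1), value = 1/2
Edge 3: R (sign -) -> bounds (0, 1/2), value = 1/4
Edge 4: B (sign +) -> bounds (1/4, 1/2), value = 3/8
Edge 5: R (sign -) -> bounds (1/4, 3/8), value = 5/16
Edge 6: B (sign +) -> bounds (5/16, 3/8), value = 11/32
Edge 7: R (sign -) -> bounds (5/16, 11/32), value = 21/64
Edge 8: B (sign +) -> bounds (21/64, 11/32), value = 43/128
Edge 9: B (sign +) -> bounds (43/128, 11/32), value = 87/256
Edge 10: R (sign -) -> bounds (43/128, 87/256), value = 173/512
Game value = 173/512

173/512


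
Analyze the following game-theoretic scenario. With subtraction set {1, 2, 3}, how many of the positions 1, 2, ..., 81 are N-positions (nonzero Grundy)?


Subtraction set S = {1, 2, 3}, so G(n) = n mod 4.
G(n) = 0 when n is a multiple of 4.
Multiples of 4 in [1, 81]: 20
N-positions (nonzero Grundy) = 81 - 20 = 61

61


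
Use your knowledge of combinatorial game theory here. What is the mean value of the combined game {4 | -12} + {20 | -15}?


G1 = {4 | -12}, G2 = {20 | -15}
Each is a switch {a | b} with numbers a > b; its mean value is (a + b)/2, and mean value is additive over game sums: m(G1 + G2) = m(G1) + m(G2).
Mean of G1 = (4 + (-12))/2 = -8/2 = -4
Mean of G2 = (20 + (-15))/2 = 5/2 = 5/2
Mean of G1 + G2 = -4 + 5/2 = -3/2

-3/2


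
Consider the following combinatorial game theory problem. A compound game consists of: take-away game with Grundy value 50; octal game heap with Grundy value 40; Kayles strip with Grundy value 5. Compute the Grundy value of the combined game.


By the Sprague-Grundy theorem, the Grundy value of a sum of games is the XOR of individual Grundy values.
take-away game: Grundy value = 50. Running XOR: 0 XOR 50 = 50
octal game heap: Grundy value = 40. Running XOR: 50 XOR 40 = 26
Kayles strip: Grundy value = 5. Running XOR: 26 XOR 5 = 31
The combined Grundy value is 31.

31


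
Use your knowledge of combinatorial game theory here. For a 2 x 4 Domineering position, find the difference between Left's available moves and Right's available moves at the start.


Board is 2 x 4 (rows x cols).
Left (vertical) placements: (rows-1) * cols = 1 * 4 = 4
Right (horizontal) placements: rows * (cols-1) = 2 * 3 = 6
Advantage = Left - Right = 4 - 6 = -2

-2


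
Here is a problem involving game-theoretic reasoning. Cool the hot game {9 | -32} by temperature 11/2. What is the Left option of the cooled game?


Original game: {9 | -32} (a switch {a | b} with a > b).
Cooling by t (for t below the temperature (a - b)/2 = 41/2) taxes each move by t: {a | b} cooled by t is {a - t | b + t}.
Cooling amount: t = 11/2
Cooled Left option: 9 - 11/2 = 7/2
Cooled Right option: -32 + 11/2 = -53/2
Cooled game: {7/2 | -53/2}
Left option = 7/2

7/2


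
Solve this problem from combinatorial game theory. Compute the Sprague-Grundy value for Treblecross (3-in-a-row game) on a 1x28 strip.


Treblecross: place X on empty cells; 3-in-a-row wins.
Playing within two cells of an existing X lets the opponent win at once, so sensible play treats the cells i-2..i+2 around each X as dead. The player left with no safe cell loses, so this is a normal-play take-away game on strips of safe cells.
Placing X at cell i (0-indexed) of a strip of k safe cells leaves independent strips of sizes max(0, i-2) and max(0, k-i-3). Hence G(k) = mex{ G(max(0,i-2)) XOR G(max(0,k-i-3)) : 0 <= i < k }, with G(0) = 0.
G(1): splits (0,0):0^0=0 -> mex({0}) = 1
G(2): splits (0,0):0^0=0 -> mex({0}) = 1
G(3): splits (0,0):0^0=0 -> mex({0}) = 1
G(4): splits (0,1):0^1=1 (0,0):0^0=0 -> mex({0, 1}) = 2
G(5): splits (0,2):0^1=1 (0,1):0^1=1 (0,0):0^0=0 -> mex({0, 1}) = 2
G(6) = mex({1}) = 0
G(7) = mex({0, 1, 2}) = 3
G(8) = mex({0, 1, 2}) = 3
G(9) = mex({0, 2}) = 1
G(10) = mex({0, 2, 3}) = 1
G(11) = mex({0, 3}) = 1
G(12) = mex({1, 3}) = 0
G(13) = mex({0, 1, 2, 3}) = 4
G(14) = mex({0, 1, 2}) = 3
G(15) = mex({0, 1, 2}) = 3
G(16) = mex({0, 1, 2, 4}) = 3
G(17) = mex({0, 1, 3, 4}) = 2
G(18) = mex({0, 1, 3, 4}) = 2
G(19) = mex({0, 1, 3, 5}) = 2
G(20) = mex({0, 1, 2, 3, 5}) = 4
G(21) = mex({0, 1, 2, 3, 5}) = 4
G(22) = mex({1, 2, 6}) = 0
G(23) = mex({0, 1, 2, 3, 4, 6}) = 5
G(24) = mex({0, 1, 2, 3, 4}) = 5
G(25) = mex({0, 1, 3, 4, 7}) = 2
G(26) = mex({0, 1, 3, 4, 5, 7}) = 2
G(27) = mex({0, 1, 3, 5}) = 2
G(28) = mex({0, 1, 2, 5}) = 3
Therefore G(28) = 3.

3


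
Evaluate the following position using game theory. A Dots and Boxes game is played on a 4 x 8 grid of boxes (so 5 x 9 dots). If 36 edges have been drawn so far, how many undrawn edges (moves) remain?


Grid: 4 x 8 boxes, i.e. 5 rows and 9 columns of dots.
Horizontal edges: (rows + 1) * cols = 5 * 8 = 40
Vertical edges: rows * (cols + 1) = 4 * 9 = 36
Total edges: 40 + 36 = 76
Edges drawn: 36
Remaining: 76 - 36 = 40

40


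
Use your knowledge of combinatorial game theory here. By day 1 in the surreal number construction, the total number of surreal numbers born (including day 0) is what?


Day 0: {|} = 0 is born. Count = 1.
Day n: the number of surreal numbers born by day n is 2^(n+1) - 1.
By day 0: 2^1 - 1 = 1
By day 1: 2^2 - 1 = 3
By day 1: 3 surreal numbers.

3


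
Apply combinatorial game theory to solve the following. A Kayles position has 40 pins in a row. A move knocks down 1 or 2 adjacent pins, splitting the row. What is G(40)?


Kayles: a move removes 1 or 2 adjacent pins from a contiguous row.
Removing pins from a row of k leaves two independent rows (a, b) with a + b = k - 1 (one pin) or a + b = k - 2 (two pins); an end removal gives a = 0.
By Sprague-Grundy, G(k) = mex{ G(a) XOR G(b) } over all these splits. G(0) = 0.
G(1): splits (0,0):0^0=0 -> mex({0}) = 1
G(2): splits (0,1):0^1=1 (0,0):0^0=0 -> mex({0, 1}) = 2
G(3): splits (0,2):0^2=2 (1,1):1^1=0 (0,1):0^1=1 -> mex({0, 1, 2}) = 3
G(4): splits (0,3):0^3=3 (1,2):1^2=3 (0,2):0^2=2 (1,1):1^1=0 -> mex({0, 2, 3}) = 1
G(5): splits (0,4):0^1=1 (1,3):1^3=2 (2,2):2^2=0 (0,3):0^3=3 (1,2):1^2=3 -> mex({0, 1, 2, 3}) = 4
G(6) = mex({0, 1, 2, 4}) = 3
G(7) = mex({0, 1, 3, 4, 5}) = 2
G(8) = mex({0, 2, 3, 5, 6}) = 1
G(9) = mex({0, 1, 2, 3, 6, 7}) = 4
G(10) = mex({0, 1, 3, 4, 5, 7}) = 2
G(11) = mex({0, 1, 2, 3, 4, 5}) = 6
G(12) = mex({0, 1, 2, 3, 5, 6, 7}) = 4
G(13) = mex({0, 2, 3, 4, 6, 7}) = 1
G(14) = mex({0, 1, 4, 5, 6, 7}) = 2
G(15) = mex({0, 1, 2, 3, 4, 5, 6}) = 7
G(16) = mex({0, 2, 3, 5, 6, 7}) = 1
G(17) = mex({0, 1, 2, 3, 5, 6, 7}) = 4
G(18) = mex({0, 1, 2, 4, 5, 6}) = 3
G(19) = mex({0, 1, 3, 4, 5, 7}) = 2
G(20) = mex({0, 2, 3, 4, 5, 6, 7}) = 1
G(21) = mex({0, 1, 2, 3, 5, 6, 7}) = 4
G(22) = mex({0, 1, 2, 3, 4, 5, 7}) = 6
G(23) = mex({0, 1, 2, 3, 4, 5, 6}) = 7
G(24) = mex({0, 1, 2, 3, 5, 6, 7}) = 4
G(25) = mex({0, 2, 3, 4, 6, 7}) = 1
G(26) = mex({0, 1, 3, 4, 5, 6, 7}) = 2
G(27) = mex({0, 1, 2, 3, 4, 5, 6, 7}) = 8
G(28) = mex({0, 1, 2, 3, 4, 6, 7, 8}) = 5
G(29) = mex({0, 1, 2, 3, 5, 6, 7, 8, 9}) = 4
G(30) = mex({0, 1, 2, 3, 4, 5, 6, 9, 10}) = 7
G(31) = mex({0, 1, 3, 4, 5, 7, 10, 11}) = 2
G(32) = mex({0, 2, 3, 4, 5, 6, 7, 9, 11}) = 1
G(33) = mex({0, 1, 2, 3, 4, 5, 6, 7, 9, 12}) = 8
G(34) = mex({0, 1, 2, 3, 4, 5, 7, 8, 11, 12}) = 6
G(35) = mex({0, 1, 2, 3, 4, 5, 6, 8, 9, 10, 11}) = 7
G(36) = mex({0, 1, 2, 3, 5, 6, 7, 9, 10}) = 4
G(37) = mex({0, 2, 3, 4, 6, 7, 9, 10, 11, 12}) = 1
G(38) = mex({0, 1, 3, 4, 5, 6, 7, 9, 10, 11, 12}) = 2
G(39) = mex({0, 1, 2, 4, 5, 6, 7, 9, 10, 12, 14}) = 3
G(40) = mex({0, 2, 3, 4, 6, 7, 11, 12, 14}) = 1
Therefore G(40) = 1.

1


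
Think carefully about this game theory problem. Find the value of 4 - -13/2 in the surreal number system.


x = 4, y = -13/2
Converting to common denominator: 2
x = 8/2, y = -13/2
x - y = 4 - -13/2 = 21/2

21/2


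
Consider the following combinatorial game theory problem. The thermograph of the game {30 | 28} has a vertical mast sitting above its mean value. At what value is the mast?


Game = {30 | 28}, a switch {a | b} with numbers a > b.
Its thermograph has left wall a - t and right wall b + t, which meet at t = (a - b)/2, where both equal (a + b)/2. So the mast (mean value) is at (a + b)/2.
Mean = (30 + (28))/2 = 58/2 = 29

29


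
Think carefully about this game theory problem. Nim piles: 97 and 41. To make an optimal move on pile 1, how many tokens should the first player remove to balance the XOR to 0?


Piles: 97 and 41
Current XOR: 97 XOR 41 = 72 (non-zero, so this is an N-position).
To make the XOR zero, we need to find a move that balances the piles.
For pile 1 (size 97): target = 97 XOR 72 = 41
We reduce pile 1 from 97 to 41.
Tokens removed: 97 - 41 = 56
Verification: 41 XOR 41 = 0

56


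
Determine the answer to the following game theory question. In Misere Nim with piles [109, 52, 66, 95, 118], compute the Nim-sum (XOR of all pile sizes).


We need the XOR (exclusive or) of all pile sizes.
After XOR-ing pile 1 (size 109): 0 XOR 109 = 109
After XOR-ing pile 2 (size 52): 109 XOR 52 = 89
After XOR-ing pile 3 (size 66): 89 XOR 66 = 27
After XOR-ing pile 4 (size 95): 27 XOR 95 = 68
After XOR-ing pile 5 (size 118): 68 XOR 118 = 50
The Nim-value of this position is 50.

50


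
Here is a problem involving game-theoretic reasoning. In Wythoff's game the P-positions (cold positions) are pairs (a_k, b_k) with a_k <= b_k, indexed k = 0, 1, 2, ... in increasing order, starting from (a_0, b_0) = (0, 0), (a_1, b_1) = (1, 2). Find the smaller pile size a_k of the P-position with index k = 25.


By Wythoff's theorem, a_k = floor(k * phi) and b_k = floor(k * phi^2) = a_k + k, where phi = (1 + sqrt(5))/2 is the golden ratio.
phi = (1 + sqrt(5))/2 = 1.618034
k = 25
k * phi = 25 * 1.618034 = 40.450850
a_25 = floor(k * phi) = 40

40


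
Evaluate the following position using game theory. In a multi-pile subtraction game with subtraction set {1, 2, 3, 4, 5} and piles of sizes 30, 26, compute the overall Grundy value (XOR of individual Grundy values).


Subtraction set: {1, 2, 3, 4, 5}
For this subtraction set, G(n) = n mod 6 (period = max + 1 = 6).
Pile 1 (size 30): G(30) = 30 mod 6 = 0
Pile 2 (size 26): G(26) = 26 mod 6 = 2
Total Grundy value = XOR of all: 0 XOR 2 = 2

2


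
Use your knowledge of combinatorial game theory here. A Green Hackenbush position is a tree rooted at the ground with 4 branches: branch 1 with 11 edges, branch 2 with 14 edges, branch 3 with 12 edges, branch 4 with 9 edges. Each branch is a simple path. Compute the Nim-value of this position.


The tree has 4 branches from the ground vertex.
In Green Hackenbush, the Nim-value of a simple path of length k is k.
Branch 1: length 11, Nim-value = 11
Branch 2: length 14, Nim-value = 14
Branch 3: length 12, Nim-value = 12
Branch 4: length 9, Nim-value = 9
Total Nim-value = XOR of all branch values:
0 XOR 11 = 11
11 XOR 14 = 5
5 XOR 12 = 9
9 XOR 9 = 0
Nim-value of the tree = 0

0


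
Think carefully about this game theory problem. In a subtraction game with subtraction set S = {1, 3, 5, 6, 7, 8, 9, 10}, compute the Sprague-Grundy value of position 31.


The subtraction set is S = {1, 3, 5, 6, 7, 8, 9, 10}.
G(k) = mex{ G(k - s) : s in S, s <= k }. We compute iteratively: G(0) = 0.
G(1) = mex({0}) = 1
G(2) = mex({1}) = 0
G(3) = mex({0}) = 1
G(4) = mex({1}) = 0
G(5) = mex({0}) = 1
G(6) = mex({0, 1}) = 2
G(7) = mex({0, 1, 2}) = 3
G(8) = mex({0, 1, 3}) = 2
G(9) = mex({0, 1, 2}) = 3
G(10) = mex({0, 1, 3}) = 2
G(11) = mex({0, 1, 2}) = 3
G(12) = mex({0, 1, 2, 3}) = 4
G(13) = mex({0, 1, 2, 3, 4}) = 5
G(14) = mex({0, 1, 2, 3, 5}) = 4
G(15) = mex({1, 2, 3, 4}) = 0
G(16) = mex({0, 2, 3, 5}) = 1
G(17) = mex({1, 2, 3, 4}) = 0
G(18) = mex({0, 2, 3, 4, 5}) = 1
G(19) = mex({1, 2, 3, 4, 5}) = 0
G(20) = mex({0, 2, 3, 4, 5}) = 1
G(21) = mex({0, 1, 3, 4, 5}) = 2
G(22) = mex({0, 1, 2, 4, 5}) = 3
G(23) = mex({0, 1, 3, 4, 5}) = 2
G(24) = mex({0, 1, 2, 4}) = 3
Observe that G(15)..G(24) = 0, 1, 0, 1, 0, 1, 2, 3, 2, 3 repeats G(0)..G(9) = 0, 1, 0, 1, 0, 1, 2, 3, 2, 3.
For k >= max(S) = 10, G(k) is determined by the previous 10 values G(k-10)..G(k-1); a window of 10 consecutive values has recurred shifted by 15, so by induction G(k + 15) = G(k) for all k >= 0: the sequence is periodic from the start with period 15.
One period: G(0..14) = 0, 1, 0, 1, 0, 1, 2, 3, 2, 3, 2, 3, 4, 5, 4.
31 mod 15 = 1, so G(31) = G(1) = 1.

1


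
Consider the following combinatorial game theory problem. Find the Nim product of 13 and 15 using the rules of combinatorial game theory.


Nim multiplication is bilinear over XOR: (u XOR v) * w = (u*w) XOR (v*w).
So we split each operand into its bit components and XOR the pairwise Nim products.
13 = 1 + 4 + 8 (as XOR of powers of 2).
15 = 1 + 2 + 4 + 8 (as XOR of powers of 2).
Using the standard Nim-product table on single bits:
  2*2 = 3,   2*4 = 8,   2*8 = 12,
  4*4 = 6,   4*8 = 11,  8*8 = 13,
and  1*x = x (identity), k*l = l*k (commutative).
Pairwise Nim products:
  1 * 1 = 1
  1 * 2 = 2
  1 * 4 = 4
  1 * 8 = 8
  4 * 1 = 4
  4 * 2 = 8
  4 * 4 = 6
  4 * 8 = 11
  8 * 1 = 8
  8 * 2 = 12
  8 * 4 = 11
  8 * 8 = 13
XOR them: 1 XOR 2 XOR 4 XOR 8 XOR 4 XOR 8 XOR 6 XOR 11 XOR 8 XOR 12 XOR 11 XOR 13 = 12.
Result: 13 * 15 = 12 (in Nim).

12


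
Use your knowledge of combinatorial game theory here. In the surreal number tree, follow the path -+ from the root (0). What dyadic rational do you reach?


Sign expansion: -+
Rule: track bounds (lo, hi), initially (-inf, +inf). On '+', the current value becomes lo and we move to the simplest number in (value, hi): value + 1 if hi = +inf, otherwise the midpoint (value + hi)/2. On '-', the current value becomes hi and we move to value - 1 if lo = -inf, otherwise the midpoint (lo + value)/2.
Start at 0.
Step 1: sign = -, move left. Bounds: (-inf, 0). Value = -1
Step 2: sign = +, move right. Bounds: (-1, 0). Value = -1/2
The surreal number with sign expansion -+ is -1/2.

-1/2


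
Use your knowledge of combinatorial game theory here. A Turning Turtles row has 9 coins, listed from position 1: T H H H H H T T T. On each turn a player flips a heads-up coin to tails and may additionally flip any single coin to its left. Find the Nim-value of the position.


Coins: T H H H H H T T T
Key fact: a single head at position k behaves exactly like a Nim heap of size k (turning it to T and optionally flipping a coin at j < k corresponds to moving the heap from k to j, or to 0), and heads combine as a disjunctive sum (two heads at the same place would cancel, matching j XOR j = 0). So the Nim-value is the XOR of the 1-indexed positions of the heads.
Face-up positions (1-indexed): [2, 3, 4, 5, 6]
XOR 0 with 2: 0 XOR 2 = 2
XOR 2 with 3: 2 XOR 3 = 1
XOR 1 with 4: 1 XOR 4 = 5
XOR 5 with 5: 5 XOR 5 = 0
XOR 0 with 6: 0 XOR 6 = 6
Nim-value = 6

6


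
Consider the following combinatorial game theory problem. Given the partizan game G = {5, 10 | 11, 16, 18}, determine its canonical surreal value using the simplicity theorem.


Left options: {5, 10}, max = 10
Right options: {11, 16, 18}, min = 11
All options are numbers and max(Left) < min(Right), so by the simplicity theorem the value is the simplest (earliest-born) number strictly between 10 and 11.
No integer lies strictly between 10 and 11, so the value is the dyadic rational m/2^k in the interval with the smallest k (then m odd); search k = 1, 2, ...:
Denominator 2: 21/2 lies strictly between 10 and 11 -- found.
The simplest number in the interval is 21/2.
Game value = 21/2

21/2


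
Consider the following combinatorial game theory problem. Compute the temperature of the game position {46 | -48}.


The game is {46 | -48}, a switch {a | b} with numbers a > b.
Cooling {a | b} by t gives {a - t | b + t}, which stops being hot when a - t = b + t, i.e. at t = (a - b)/2. So the temperature of a switch is (a - b)/2.
Temperature = (Left option - Right option) / 2
= (46 - (-48)) / 2
= 94 / 2
= 47

47


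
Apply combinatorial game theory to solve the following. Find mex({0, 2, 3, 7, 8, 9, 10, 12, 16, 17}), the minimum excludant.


Set = {0, 2, 3, 7, 8, 9, 10, 12, 16, 17}
0 is in the set.
1 is NOT in the set. This is the mex.
mex = 1

1


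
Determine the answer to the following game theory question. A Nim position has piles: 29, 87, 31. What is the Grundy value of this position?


We need the XOR (exclusive or) of all pile sizes.
After XOR-ing pile 1 (size 29): 0 XOR 29 = 29
After XOR-ing pile 2 (size 87): 29 XOR 87 = 74
After XOR-ing pile 3 (size 31): 74 XOR 31 = 85
The Nim-value of this position is 85.

85


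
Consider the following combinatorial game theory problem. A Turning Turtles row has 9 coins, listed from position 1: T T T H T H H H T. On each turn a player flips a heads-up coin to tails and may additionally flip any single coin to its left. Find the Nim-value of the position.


Coins: T T T H T H H H T
Key fact: a single head at position k behaves exactly like a Nim heap of size k (turning it to T and optionally flipping a coin at j < k corresponds to moving the heap from k to j, or to 0), and heads combine as a disjunctive sum (two heads at the same place would cancel, matching j XOR j = 0). So the Nim-value is the XOR of the 1-indexed positions of the heads.
Face-up positions (1-indexed): [4, 6, 7, 8]
XOR 0 with 4: 0 XOR 4 = 4
XOR 4 with 6: 4 XOR 6 = 2
XOR 2 with 7: 2 XOR 7 = 5
XOR 5 with 8: 5 XOR 8 = 13
Nim-value = 13

13


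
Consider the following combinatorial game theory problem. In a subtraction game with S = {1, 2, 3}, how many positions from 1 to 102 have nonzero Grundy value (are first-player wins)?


Subtraction set S = {1, 2, 3}, so G(n) = n mod 4.
G(n) = 0 when n is a multiple of 4.
Multiples of 4 in [1, 102]: 25
N-positions (nonzero Grundy) = 102 - 25 = 77

77


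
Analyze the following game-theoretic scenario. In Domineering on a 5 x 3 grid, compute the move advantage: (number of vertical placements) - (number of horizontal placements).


Board is 5 x 3 (rows x cols).
Left (vertical) placements: (rows-1) * cols = 4 * 3 = 12
Right (horizontal) placements: rows * (cols-1) = 5 * 2 = 10
Advantage = Left - Right = 12 - 10 = 2

2


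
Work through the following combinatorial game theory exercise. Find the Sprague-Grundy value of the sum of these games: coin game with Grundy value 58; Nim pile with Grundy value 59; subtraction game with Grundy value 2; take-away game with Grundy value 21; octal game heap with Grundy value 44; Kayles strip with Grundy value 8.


By the Sprague-Grundy theorem, the Grundy value of a sum of games is the XOR of individual Grundy values.
coin game: Grundy value = 58. Running XOR: 0 XOR 58 = 58
Nim pile: Grundy value = 59. Running XOR: 58 XOR 59 = 1
subtraction game: Grundy value = 2. Running XOR: 1 XOR 2 = 3
take-away game: Grundy value = 21. Running XOR: 3 XOR 21 = 22
octal game heap: Grundy value = 44. Running XOR: 22 XOR 44 = 58
Kayles strip: Grundy value = 8. Running XOR: 58 XOR 8 = 50
The combined Grundy value is 50.

50


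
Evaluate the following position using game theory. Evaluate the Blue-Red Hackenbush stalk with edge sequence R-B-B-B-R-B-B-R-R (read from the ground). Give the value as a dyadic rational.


Edges (from ground): R-B-B-B-R-B-B-R-R
By Berlekamp's sign-expansion rule, a Blue-Red Hackenbush stalk has the value of the surreal number whose sign sequence is the edge sequence with B -> + and R -> -.
Sign sequence: -+++-++--
Trace the sign expansion in the surreal number tree, starting from 0:
Edge 1: R (sign -) -> bounds (-inf, 0), value = -1
Edge 2: B (sign +) -> bounds (-1, 0), value = -1/2
Edge 3: B (sign +) -> bounds (-1/2, 0), value = -1/4
Edge 4: B (sign +) -> bounds (-1/4, 0), value = -1/8
Edge 5: R (sign -) -> bounds (-1/4, -1/8), value = -3/16
Edge 6: B (sign +) -> bounds (-3/16, -1/8), value = -5/32
Edge 7: B (sign +) -> bounds (-5/32, -1/8), value = -9/64
Edge 8: R (sign -) -> bounds (-5/32, -9/64), value = -19/128
Edge 9: R (sign -) -> bounds (-5/32, -19/128), value = -39/256
Game value = -39/256

-39/256


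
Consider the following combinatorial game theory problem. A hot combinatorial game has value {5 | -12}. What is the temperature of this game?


The game is {5 | -12}, a switch {a | b} with numbers a > b.
Cooling {a | b} by t gives {a - t | b + t}, which stops being hot when a - t = b + t, i.e. at t = (a - b)/2. So the temperature of a switch is (a - b)/2.
Temperature = (Left option - Right option) / 2
= (5 - (-12)) / 2
= 17 / 2
= 17/2

17/2


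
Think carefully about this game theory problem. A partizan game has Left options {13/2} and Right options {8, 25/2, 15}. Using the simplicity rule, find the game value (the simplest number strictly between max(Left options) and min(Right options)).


Left options: {13/2}, max = 13/2
Right options: {8, 25/2, 15}, min = 8
All options are numbers and max(Left) < min(Right), so by the simplicity theorem the value is the simplest (earliest-born) number strictly between 13/2 and 8.
The only integer strictly between 13/2 and 8 is 7.
No non-integer in the interval can be simpler: if x is a non-integer in the interval, then floor(x) or ceil(x) also lies in the interval (the interval contains an integer), and both are proper prefixes of x's sign expansion, i.e. born earlier. So the game value is 7.
Game value = 7

7


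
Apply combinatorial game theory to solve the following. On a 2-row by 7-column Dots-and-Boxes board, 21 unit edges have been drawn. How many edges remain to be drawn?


Grid: 2 x 7 boxes, i.e. 3 rows and 8 columns of dots.
Horizontal edges: (rows + 1) * cols = 3 * 7 = 21
Vertical edges: rows * (cols + 1) = 2 * 8 = 16
Total edges: 21 + 16 = 37
Edges drawn: 21
Remaining: 37 - 21 = 16

16


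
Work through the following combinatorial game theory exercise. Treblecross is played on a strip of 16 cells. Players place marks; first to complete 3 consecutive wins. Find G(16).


Treblecross: place X on empty cells; 3-in-a-row wins.
Playing within two cells of an existing X lets the opponent win at once, so sensible play treats the cells i-2..i+2 around each X as dead. The player left with no safe cell loses, so this is a normal-play take-away game on strips of safe cells.
Placing X at cell i (0-indexed) of a strip of k safe cells leaves independent strips of sizes max(0, i-2) and max(0, k-i-3). Hence G(k) = mex{ G(max(0,i-2)) XOR G(max(0,k-i-3)) : 0 <= i < k }, with G(0) = 0.
G(1): splits (0,0):0^0=0 -> mex({0}) = 1
G(2): splits (0,0):0^0=0 -> mex({0}) = 1
G(3): splits (0,0):0^0=0 -> mex({0}) = 1
G(4): splits (0,1):0^1=1 (0,0):0^0=0 -> mex({0, 1}) = 2
G(5): splits (0,2):0^1=1 (0,1):0^1=1 (0,0):0^0=0 -> mex({0, 1}) = 2
G(6) = mex({1}) = 0
G(7) = mex({0, 1, 2}) = 3
G(8) = mex({0, 1, 2}) = 3
G(9) = mex({0, 2}) = 1
G(10) = mex({0, 2, 3}) = 1
G(11) = mex({0, 3}) = 1
G(12) = mex({1, 3}) = 0
G(13) = mex({0, 1, 2, 3}) = 4
G(14) = mex({0, 1, 2}) = 3
G(15) = mex({0, 1, 2}) = 3
G(16) = mex({0, 1, 2, 4}) = 3
Therefore G(16) = 3.

3


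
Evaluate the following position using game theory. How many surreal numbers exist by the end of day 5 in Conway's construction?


Day 0: {|} = 0 is born. Count = 1.
Day n: the number of surreal numbers born by day n is 2^(n+1) - 1.
By day 0: 2^1 - 1 = 1
By day 1: 2^2 - 1 = 3
By day 2: 2^3 - 1 = 7
By day 3: 2^4 - 1 = 15
By day 4: 2^5 - 1 = 31
By day 5: 2^6 - 1 = 63
By day 5: 63 surreal numbers.

63


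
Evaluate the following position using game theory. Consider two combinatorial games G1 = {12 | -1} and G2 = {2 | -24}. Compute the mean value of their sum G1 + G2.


G1 = {12 | -1}, G2 = {2 | -24}
Each is a switch {a | b} with numbers a > b; its mean value is (a + b)/2, and mean value is additive over game sums: m(G1 + G2) = m(G1) + m(G2).
Mean of G1 = (12 + (-1))/2 = 11/2 = 11/2
Mean of G2 = (2 + (-24))/2 = -22/2 = -11
Mean of G1 + G2 = 11/2 + -11 = -11/2

-11/2


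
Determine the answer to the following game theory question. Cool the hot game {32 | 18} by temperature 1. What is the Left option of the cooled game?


Original game: {32 | 18} (a switch {a | b} with a > b).
Cooling by t (for t below the temperature (a - b)/2 = 7) taxes each move by t: {a | b} cooled by t is {a - t | b + t}.
Cooling amount: t = 1
Cooled Left option: 32 - 1 = 31
Cooled Right option: 18 + 1 = 19
Cooled game: {31 | 19}
Left option = 31

31


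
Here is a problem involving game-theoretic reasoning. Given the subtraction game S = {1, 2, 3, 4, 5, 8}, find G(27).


The subtraction set is S = {1, 2, 3, 4, 5, 8}.
G(k) = mex{ G(k - s) : s in S, s <= k }. We compute iteratively: G(0) = 0.
G(1) = mex({0}) = 1
G(2) = mex({0, 1}) = 2
G(3) = mex({0, 1, 2}) = 3
G(4) = mex({0, 1, 2, 3}) = 4
G(5) = mex({0, 1, 2, 3, 4}) = 5
G(6) = mex({1, 2, 3, 4, 5}) = 0
G(7) = mex({0, 2, 3, 4, 5}) = 1
G(8) = mex({0, 1, 3, 4, 5}) = 2
G(9) = mex({0, 1, 2, 4, 5}) = 3
G(10) = mex({0, 1, 2, 3, 5}) = 4
G(11) = mex({0, 1, 2, 3, 4}) = 5
G(12) = mex({1, 2, 3, 4, 5}) = 0
G(13) = mex({0, 2, 3, 4, 5}) = 1
Observe that G(6)..G(13) = 0, 1, 2, 3, 4, 5, 0, 1 repeats G(0)..G(7) = 0, 1, 2, 3, 4, 5, 0, 1.
For k >= max(S) = 8, G(k) is determined by the previous 8 values G(k-8)..G(k-1); a window of 8 consecutive values has recurred shifted by 6, so by induction G(k + 6) = G(k) for all k >= 0: the sequence is periodic from the start with period 6.
One period: G(0..5) = 0, 1, 2, 3, 4, 5.
27 mod 6 = 3, so G(27) = G(3) = 3.

3


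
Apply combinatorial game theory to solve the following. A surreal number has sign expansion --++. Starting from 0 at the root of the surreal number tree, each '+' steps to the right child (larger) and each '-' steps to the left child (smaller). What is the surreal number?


Sign expansion: --++
Rule: track bounds (lo, hi), initially (-inf, +inf). On '+', the current value becomes lo and we move to the simplest number in (value, hi): value + 1 if hi = +inf, otherwise the midpoint (value + hi)/2. On '-', the current value becomes hi and we move to value - 1 if lo = -inf, otherwise the midpoint (lo + value)/2.
Start at 0.
Step 1: sign = -, move left. Bounds: (-inf, 0). Value = -1
Step 2: sign = -, move left. Bounds: (-inf, -1). Value = -2
Step 3: sign = +, move right. Bounds: (-2, -1). Value = -3/2
Step 4: sign = +, move right. Bounds: (-3/2, -1). Value = -5/4
The surreal number with sign expansion --++ is -5/4.

-5/4


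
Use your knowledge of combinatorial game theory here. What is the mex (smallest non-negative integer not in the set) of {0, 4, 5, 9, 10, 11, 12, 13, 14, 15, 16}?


Set = {0, 4, 5, 9, 10, 11, 12, 13, 14, 15, 16}
0 is in the set.
1 is NOT in the set. This is the mex.
mex = 1

1


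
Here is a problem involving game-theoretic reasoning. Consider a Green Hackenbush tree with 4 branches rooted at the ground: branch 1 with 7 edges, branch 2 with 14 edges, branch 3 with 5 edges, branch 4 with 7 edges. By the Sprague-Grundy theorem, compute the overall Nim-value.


The tree has 4 branches from the ground vertex.
In Green Hackenbush, the Nim-value of a simple path of length k is k.
Branch 1: length 7, Nim-value = 7
Branch 2: length 14, Nim-value = 14
Branch 3: length 5, Nim-value = 5
Branch 4: length 7, Nim-value = 7
Total Nim-value = XOR of all branch values:
0 XOR 7 = 7
7 XOR 14 = 9
9 XOR 5 = 12
12 XOR 7 = 11
Nim-value of the tree = 11

11


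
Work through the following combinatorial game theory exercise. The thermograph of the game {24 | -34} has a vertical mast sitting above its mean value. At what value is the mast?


Game = {24 | -34}, a switch {a | b} with numbers a > b.
Its thermograph has left wall a - t and right wall b + t, which meet at t = (a - b)/2, where both equal (a + b)/2. So the mast (mean value) is at (a + b)/2.
Mean = (24 + (-34))/2 = -10/2 = -5

-5


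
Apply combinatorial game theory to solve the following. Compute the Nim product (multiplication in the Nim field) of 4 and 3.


Nim multiplication is bilinear over XOR: (u XOR v) * w = (u*w) XOR (v*w).
So we split each operand into its bit components and XOR the pairwise Nim products.
4 = 4 (as XOR of powers of 2).
3 = 1 + 2 (as XOR of powers of 2).
Using the standard Nim-product table on single bits:
  2*2 = 3,   2*4 = 8,   2*8 = 12,
  4*4 = 6,   4*8 = 11,  8*8 = 13,
and  1*x = x (identity), k*l = l*k (commutative).
Pairwise Nim products:
  4 * 1 = 4
  4 * 2 = 8
XOR them: 4 XOR 8 = 12.
Result: 4 * 3 = 12 (in Nim).

12


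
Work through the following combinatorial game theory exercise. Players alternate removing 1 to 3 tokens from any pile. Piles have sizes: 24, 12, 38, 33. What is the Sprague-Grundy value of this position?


Subtraction set: {1, 2, 3}
For this subtraction set, G(n) = n mod 4 (period = max + 1 = 4).
Pile 1 (size 24): G(24) = 24 mod 4 = 0
Pile 2 (size 12): G(12) = 12 mod 4 = 0
Pile 3 (size 38): G(38) = 38 mod 4 = 2
Pile 4 (size 33): G(33) = 33 mod 4 = 1
Total Grundy value = XOR of all: 0 XOR 0 XOR 2 XOR 1 = 3

3


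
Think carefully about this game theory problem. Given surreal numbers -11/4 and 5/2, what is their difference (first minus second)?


x = -11/4, y = 5/2
Converting to common denominator: 4
x = -11/4, y = 10/4
x - y = -11/4 - 5/2 = -21/4

-21/4


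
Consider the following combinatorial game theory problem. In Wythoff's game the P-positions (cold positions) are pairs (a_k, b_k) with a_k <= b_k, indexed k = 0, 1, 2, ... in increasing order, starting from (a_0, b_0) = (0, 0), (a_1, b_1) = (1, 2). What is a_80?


By Wythoff's theorem, a_k = floor(k * phi) and b_k = floor(k * phi^2) = a_k + k, where phi = (1 + sqrt(5))/2 is the golden ratio.
phi = (1 + sqrt(5))/2 = 1.618034
k = 80
k * phi = 80 * 1.618034 = 129.442719
a_80 = floor(k * phi) = 129

129


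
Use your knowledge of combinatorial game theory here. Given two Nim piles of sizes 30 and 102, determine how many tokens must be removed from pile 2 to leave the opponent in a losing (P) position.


Piles: 30 and 102
Current XOR: 30 XOR 102 = 120 (non-zero, so this is an N-position).
To make the XOR zero, we need to find a move that balances the piles.
For pile 2 (size 102): target = 102 XOR 120 = 30
We reduce pile 2 from 102 to 30.
Tokens removed: 102 - 30 = 72
Verification: 30 XOR 30 = 0

72


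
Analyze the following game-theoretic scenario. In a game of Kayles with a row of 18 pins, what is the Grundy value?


Kayles: a move removes 1 or 2 adjacent pins from a contiguous row.
Removing pins from a row of k leaves two independent rows (a, b) with a + b = k - 1 (one pin) or a + b = k - 2 (two pins); an end removal gives a = 0.
By Sprague-Grundy, G(k) = mex{ G(a) XOR G(b) } over all these splits. G(0) = 0.
G(1): splits (0,0):0^0=0 -> mex({0}) = 1
G(2): splits (0,1):0^1=1 (0,0):0^0=0 -> mex({0, 1}) = 2
G(3): splits (0,2):0^2=2 (1,1):1^1=0 (0,1):0^1=1 -> mex({0, 1, 2}) = 3
G(4): splits (0,3):0^3=3 (1,2):1^2=3 (0,2):0^2=2 (1,1):1^1=0 -> mex({0, 2, 3}) = 1
G(5): splits (0,4):0^1=1 (1,3):1^3=2 (2,2):2^2=0 (0,3):0^3=3 (1,2):1^2=3 -> mex({0, 1, 2, 3}) = 4
G(6) = mex({0, 1, 2, 4}) = 3
G(7) = mex({0, 1, 3, 4, 5}) = 2
G(8) = mex({0, 2, 3, 5, 6}) = 1
G(9) = mex({0, 1, 2, 3, 6, 7}) = 4
G(10) = mex({0, 1, 3, 4, 5, 7}) = 2
G(11) = mex({0, 1, 2, 3, 4, 5}) = 6
G(12) = mex({0, 1, 2, 3, 5, 6, 7}) = 4
G(13) = mex({0, 2, 3, 4, 6, 7}) = 1
G(14) = mex({0, 1, 4, 5, 6, 7}) = 2
G(15) = mex({0, 1, 2, 3, 4, 5, 6}) = 7
G(16) = mex({0, 2, 3, 5, 6, 7}) = 1
G(17) = mex({0, 1, 2, 3, 5, 6, 7}) = 4
G(18) = mex({0, 1, 2, 4, 5, 6}) = 3
Therefore G(18) = 3.

3


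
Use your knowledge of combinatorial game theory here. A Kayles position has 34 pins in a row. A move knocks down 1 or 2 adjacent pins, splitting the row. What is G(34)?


Kayles: a move removes 1 or 2 adjacent pins from a contiguous row.
Removing pins from a row of k leaves two independent rows (a, b) with a + b = k - 1 (one pin) or a + b = k - 2 (two pins); an end removal gives a = 0.
By Sprague-Grundy, G(k) = mex{ G(a) XOR G(b) } over all these splits. G(0) = 0.
G(1): splits (0,0):0^0=0 -> mex({0}) = 1
G(2): splits (0,1):0^1=1 (0,0):0^0=0 -> mex({0, 1}) = 2
G(3): splits (0,2):0^2=2 (1,1):1^1=0 (0,1):0^1=1 -> mex({0, 1, 2}) = 3
G(4): splits (0,3):0^3=3 (1,2):1^2=3 (0,2):0^2=2 (1,1):1^1=0 -> mex({0, 2, 3}) = 1
G(5): splits (0,4):0^1=1 (1,3):1^3=2 (2,2):2^2=0 (0,3):0^3=3 (1,2):1^2=3 -> mex({0, 1, 2, 3}) = 4
G(6) = mex({0, 1, 2, 4}) = 3
G(7) = mex({0, 1, 3, 4, 5}) = 2
G(8) = mex({0, 2, 3, 5, 6}) = 1
G(9) = mex({0, 1, 2, 3, 6, 7}) = 4
G(10) = mex({0, 1, 3, 4, 5, 7}) = 2
G(11) = mex({0, 1, 2, 3, 4, 5}) = 6
G(12) = mex({0, 1, 2, 3, 5, 6, 7}) = 4
G(13) = mex({0, 2, 3, 4, 6, 7}) = 1
G(14) = mex({0, 1, 4, 5, 6, 7}) = 2
G(15) = mex({0, 1, 2, 3, 4, 5, 6}) = 7
G(16) = mex({0, 2, 3, 5, 6, 7}) = 1
G(17) = mex({0, 1, 2, 3, 5, 6, 7}) = 4
G(18) = mex({0, 1, 2, 4, 5, 6}) = 3
G(19) = mex({0, 1, 3, 4, 5, 7}) = 2
G(20) = mex({0, 2, 3, 4, 5, 6, 7}) = 1
G(21) = mex({0, 1, 2, 3, 5, 6, 7}) = 4
G(22) = mex({0, 1, 2, 3, 4, 5, 7}) = 6
G(23) = mex({0, 1, 2, 3, 4, 5, 6}) = 7
G(24) = mex({0, 1, 2, 3, 5, 6, 7}) = 4
G(25) = mex({0, 2, 3, 4, 6, 7}) = 1
G(26) = mex({0, 1, 3, 4, 5, 6, 7}) = 2
G(27) = mex({0, 1, 2, 3, 4, 5, 6, 7}) = 8
G(28) = mex({0, 1, 2, 3, 4, 6, 7, 8}) = 5
G(29) = mex({0, 1, 2, 3, 5, 6, 7, 8, 9}) = 4
G(30) = mex({0, 1, 2, 3, 4, 5, 6, 9, 10}) = 7
G(31) = mex({0, 1, 3, 4, 5, 7, 10, 11}) = 2
G(32) = mex({0, 2, 3, 4, 5, 6, 7, 9, 11}) = 1
G(33) = mex({0, 1, 2, 3, 4, 5, 6, 7, 9, 12}) = 8
G(34) = mex({0, 1, 2, 3, 4, 5, 7, 8, 11, 12}) = 6
Therefore G(34) = 6.

6
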